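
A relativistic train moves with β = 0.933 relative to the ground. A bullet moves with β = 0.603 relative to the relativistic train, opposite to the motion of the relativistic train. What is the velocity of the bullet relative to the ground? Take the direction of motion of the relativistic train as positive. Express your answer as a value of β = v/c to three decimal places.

With v = 0.933 and u' = -0.603 (in units of c),
u = (u' + v)/(1 + u'v/c²):
u = (-0.603 + 0.933) / (1 + (-0.603)·0.933) = 0.3300/0.4374 = 0.7545
(Galilean addition would give +0.330c.)

β = +0.754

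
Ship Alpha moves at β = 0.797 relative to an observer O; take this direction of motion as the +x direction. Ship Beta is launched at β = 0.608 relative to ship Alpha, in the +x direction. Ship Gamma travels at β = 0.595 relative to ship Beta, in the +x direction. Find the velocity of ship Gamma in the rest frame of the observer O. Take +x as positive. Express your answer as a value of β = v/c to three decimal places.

β = 0.986

Apply u = (u' + v)/(1 + u'v/c²) successively, working outward toward the observer O.
Start: velocity of ship Alpha relative to the observer O = 0.7970c.
Compose with ship Beta (u' = 0.608 in ship Alpha frame): u_1 = (0.608 + 0.797) / (1 + 0.608·0.797) = 1.4050/1.4846 = 0.9464.
Compose with ship Gamma (u' = 0.595 in ship Beta frame): u_2 = (0.595 + 0.946) / (1 + 0.595·0.946) = 1.5414/1.5631 = 0.9861.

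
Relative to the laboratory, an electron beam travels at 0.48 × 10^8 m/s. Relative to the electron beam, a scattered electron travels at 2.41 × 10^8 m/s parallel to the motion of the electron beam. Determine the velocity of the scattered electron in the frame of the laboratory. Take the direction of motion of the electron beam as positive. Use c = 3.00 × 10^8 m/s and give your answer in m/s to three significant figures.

2.56 × 10^8 m/s

In units of c (dividing by 3.00 × 10^8 m/s): v = 0.160, u' = 0.803.
u = (u' + v)/(1 + u'v/c²):
u = (0.803 + 0.160) / (1 + 0.803·0.160) = 0.9633/1.1285 = 0.8536
Converting back: u = 0.8536 × 3.00 × 10^8 m/s.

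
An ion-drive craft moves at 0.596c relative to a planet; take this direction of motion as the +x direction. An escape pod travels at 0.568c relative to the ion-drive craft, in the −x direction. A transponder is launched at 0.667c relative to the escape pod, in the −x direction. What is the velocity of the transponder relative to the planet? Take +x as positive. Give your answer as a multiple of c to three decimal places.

Apply u = (u' + v)/(1 + u'v/c²) successively, working outward toward the planet.
Start: velocity of the ion-drive craft relative to the planet = 0.5960c.
Compose with the escape pod (u' = -0.568 in the ion-drive craft frame): u_1 = (-0.568 + 0.596) / (1 + (-0.568)·0.596) = 0.0280/0.6615 = 0.0423.
Compose with the transponder (u' = -0.667 in the escape pod frame): u_2 = (-0.667 + 0.042) / (1 + (-0.667)·0.042) = -0.6247/0.9718 = -0.6428.

-0.643c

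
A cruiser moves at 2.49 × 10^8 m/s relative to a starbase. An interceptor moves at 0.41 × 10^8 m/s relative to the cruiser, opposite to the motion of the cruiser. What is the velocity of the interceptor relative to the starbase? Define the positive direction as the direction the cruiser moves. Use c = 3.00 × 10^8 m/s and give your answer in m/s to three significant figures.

In units of c (dividing by 3.00 × 10^8 m/s): v = 0.830, u' = -0.137.
u = (u' + v)/(1 + u'v/c²):
u = (-0.137 + 0.830) / (1 + (-0.137)·0.830) = 0.6933/0.8866 = 0.7820
Converting back: u = 0.7820 × 3.00 × 10^8 m/s.

+2.35 × 10^8 m/s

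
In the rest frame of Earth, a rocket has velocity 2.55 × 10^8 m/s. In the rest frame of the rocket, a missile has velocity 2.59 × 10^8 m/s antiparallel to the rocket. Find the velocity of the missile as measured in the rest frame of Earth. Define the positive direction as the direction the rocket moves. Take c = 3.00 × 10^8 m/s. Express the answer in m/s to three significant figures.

-1.50 × 10^7 m/s

In units of c (dividing by 3.00 × 10^8 m/s): v = 0.850, u' = -0.863.
u = (u' + v)/(1 + u'v/c²):
u = (-0.863 + 0.850) / (1 + (-0.863)·0.850) = -0.0133/0.2662 = -0.0501
Converting back: u = -0.0501 × 3.00 × 10^8 m/s.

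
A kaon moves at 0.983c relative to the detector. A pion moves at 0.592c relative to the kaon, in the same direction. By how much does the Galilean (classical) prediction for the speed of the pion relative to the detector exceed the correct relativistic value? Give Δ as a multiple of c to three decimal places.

Δ = 0.579c

Galilean: u_cl = 0.592 + 0.983 = 1.5750.
Relativistic: u_rel = (0.592 + 0.983) / (1 + 0.592·0.983) = 1.5750/1.5819 = 0.9956.
Δ = 1.5750 − 0.9956 = 0.5794.
(The classical prediction exceeds c; the relativistic result does not.)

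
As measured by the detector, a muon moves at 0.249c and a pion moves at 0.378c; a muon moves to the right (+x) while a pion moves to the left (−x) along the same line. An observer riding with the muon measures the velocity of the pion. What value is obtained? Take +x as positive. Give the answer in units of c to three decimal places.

β_A = 0.249, β_B = -0.378.
Transform to A's frame with the inverse velocity-addition law: u' = (u − v)/(1 − uv/c²), taking u = β_B and v = β_A.
u' = (-0.378 − 0.249) / (1 − (0.249)(-0.378)) = -0.6270/1.0941 = -0.5731.

-0.573c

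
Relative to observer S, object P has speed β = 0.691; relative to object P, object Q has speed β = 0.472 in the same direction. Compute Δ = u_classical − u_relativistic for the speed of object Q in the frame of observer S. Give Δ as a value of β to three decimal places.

Δ = 0.286

Galilean: u_cl = 0.472 + 0.691 = 1.1630.
Relativistic: u_rel = (0.472 + 0.691) / (1 + 0.472·0.691) = 1.1630/1.3262 = 0.8770.
Δ = 1.1630 − 0.8770 = 0.2860.
(The classical prediction exceeds c; the relativistic result does not.)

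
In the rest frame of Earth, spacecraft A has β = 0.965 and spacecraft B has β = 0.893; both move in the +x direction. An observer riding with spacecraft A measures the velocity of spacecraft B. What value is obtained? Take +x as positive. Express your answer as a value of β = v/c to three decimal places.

β = -0.521

β_A = 0.965, β_B = 0.893.
Transform to A's frame with the inverse velocity-addition law: u' = (u − v)/(1 − uv/c²), taking u = β_B and v = β_A.
u' = (0.893 − 0.965) / (1 − (0.965)(0.893)) = -0.0720/0.1383 = -0.5208.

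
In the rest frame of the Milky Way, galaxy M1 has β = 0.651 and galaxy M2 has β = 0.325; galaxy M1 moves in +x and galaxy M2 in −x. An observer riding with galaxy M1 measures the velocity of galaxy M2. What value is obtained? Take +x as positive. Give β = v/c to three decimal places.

β_A = 0.651, β_B = -0.325.
Transform to A's frame with the inverse velocity-addition law: u' = (u − v)/(1 − uv/c²), taking u = β_B and v = β_A.
u' = (-0.325 − 0.651) / (1 − (0.651)(-0.325)) = -0.9760/1.2116 = -0.8056.

β = -0.806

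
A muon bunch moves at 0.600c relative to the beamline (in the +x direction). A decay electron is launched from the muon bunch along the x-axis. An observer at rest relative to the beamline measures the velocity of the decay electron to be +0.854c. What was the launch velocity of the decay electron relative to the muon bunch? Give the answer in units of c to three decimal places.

+0.521c

Invert the composition law: u' = (u − v)/(1 − uv/c²).
u' = (0.854 − 0.600) / (1 − (0.854)(0.600)) = 0.2540/0.4876 = 0.5209.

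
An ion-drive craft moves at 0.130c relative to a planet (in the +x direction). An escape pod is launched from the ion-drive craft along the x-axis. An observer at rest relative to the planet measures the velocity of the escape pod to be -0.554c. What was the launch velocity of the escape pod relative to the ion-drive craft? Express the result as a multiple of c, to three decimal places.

Invert the composition law: u' = (u − v)/(1 − uv/c²).
u' = (-0.554 − 0.130) / (1 − (-0.554)(0.130)) = -0.6840/1.0720 = -0.6380.

-0.638c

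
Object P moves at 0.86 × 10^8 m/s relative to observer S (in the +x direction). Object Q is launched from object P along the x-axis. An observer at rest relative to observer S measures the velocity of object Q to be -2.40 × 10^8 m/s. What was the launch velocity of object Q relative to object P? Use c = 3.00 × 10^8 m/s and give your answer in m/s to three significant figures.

-2.65 × 10^8 m/s

v = 0.287c, u = -0.800c.
Invert the composition law: u' = (u − v)/(1 − uv/c²).
u' = (-0.800 − 0.287) / (1 − (-0.800)(0.287)) = -1.0867/1.2293 = -0.8839.
u' = -0.8839 × 3.00 × 10^8 m/s.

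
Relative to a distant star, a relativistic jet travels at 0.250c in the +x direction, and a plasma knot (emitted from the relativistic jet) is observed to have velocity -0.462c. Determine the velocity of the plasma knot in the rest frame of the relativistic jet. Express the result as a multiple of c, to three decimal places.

-0.638c

Invert the composition law: u' = (u − v)/(1 − uv/c²).
u' = (-0.462 − 0.250) / (1 − (-0.462)(0.250)) = -0.7120/1.1155 = -0.6383.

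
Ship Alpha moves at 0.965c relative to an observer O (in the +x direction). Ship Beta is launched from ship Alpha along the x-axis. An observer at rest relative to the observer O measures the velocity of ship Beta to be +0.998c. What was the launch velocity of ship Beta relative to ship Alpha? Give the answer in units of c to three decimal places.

Invert the composition law: u' = (u − v)/(1 − uv/c²).
u' = (0.998 − 0.965) / (1 − (0.998)(0.965)) = 0.0330/0.0369 = 0.8936.

+0.894c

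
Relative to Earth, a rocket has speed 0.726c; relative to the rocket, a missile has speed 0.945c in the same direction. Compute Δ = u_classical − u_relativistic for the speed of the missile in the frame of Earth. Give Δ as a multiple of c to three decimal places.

Δ = 0.680c

Galilean: u_cl = 0.945 + 0.726 = 1.6710.
Relativistic: u_rel = (0.945 + 0.726) / (1 + 0.945·0.726) = 1.6710/1.6861 = 0.9911.
Δ = 1.6710 − 0.9911 = 0.6799.
(The classical prediction exceeds c; the relativistic result does not.)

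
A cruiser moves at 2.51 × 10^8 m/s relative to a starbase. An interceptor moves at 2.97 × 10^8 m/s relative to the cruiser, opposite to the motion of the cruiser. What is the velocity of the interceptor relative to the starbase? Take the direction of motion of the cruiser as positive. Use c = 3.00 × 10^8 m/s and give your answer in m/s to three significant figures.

-2.68 × 10^8 m/s

In units of c (dividing by 3.00 × 10^8 m/s): v = 0.837, u' = -0.990.
u = (u' + v)/(1 + u'v/c²):
u = (-0.990 + 0.837) / (1 + (-0.990)·0.837) = -0.1533/0.1717 = -0.8930
(Galilean addition would give -0.153c.)
Converting back: u = -0.8930 × 3.00 × 10^8 m/s.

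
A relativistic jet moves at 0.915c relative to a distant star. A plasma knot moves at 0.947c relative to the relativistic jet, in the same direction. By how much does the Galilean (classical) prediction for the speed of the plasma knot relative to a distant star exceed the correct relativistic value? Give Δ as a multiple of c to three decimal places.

Δ = 0.864c

Galilean: u_cl = 0.947 + 0.915 = 1.8620.
Relativistic: u_rel = (0.947 + 0.915) / (1 + 0.947·0.915) = 1.8620/1.8665 = 0.9976.
Δ = 1.8620 − 0.9976 = 0.8644.
(The classical prediction exceeds c; the relativistic result does not.)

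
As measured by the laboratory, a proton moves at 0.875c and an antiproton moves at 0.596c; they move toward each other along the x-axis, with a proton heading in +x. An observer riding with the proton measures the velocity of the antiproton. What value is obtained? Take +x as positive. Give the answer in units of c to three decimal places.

β_A = 0.875, β_B = -0.596.
Transform to A's frame with the inverse velocity-addition law: u' = (u − v)/(1 − uv/c²), taking u = β_B and v = β_A.
u' = (-0.596 − 0.875) / (1 − (0.875)(-0.596)) = -1.4710/1.5215 = -0.9668.

-0.967c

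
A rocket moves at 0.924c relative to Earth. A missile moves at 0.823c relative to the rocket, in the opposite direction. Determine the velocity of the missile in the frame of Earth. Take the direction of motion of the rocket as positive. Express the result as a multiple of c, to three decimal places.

+0.422c

With v = 0.924 and u' = -0.823 (in units of c),
u = (u' + v)/(1 + u'v/c²):
u = (-0.823 + 0.924) / (1 + (-0.823)·0.924) = 0.1010/0.2395 = 0.4216
(Galilean addition would give +0.101c.)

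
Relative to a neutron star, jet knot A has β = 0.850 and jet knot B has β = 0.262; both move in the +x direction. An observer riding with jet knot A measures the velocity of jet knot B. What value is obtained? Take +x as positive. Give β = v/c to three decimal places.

β_A = 0.850, β_B = 0.262.
Transform to A's frame with the inverse velocity-addition law: u' = (u − v)/(1 − uv/c²), taking u = β_B and v = β_A.
u' = (0.262 − 0.850) / (1 − (0.850)(0.262)) = -0.5880/0.7773 = -0.7565.

β = -0.756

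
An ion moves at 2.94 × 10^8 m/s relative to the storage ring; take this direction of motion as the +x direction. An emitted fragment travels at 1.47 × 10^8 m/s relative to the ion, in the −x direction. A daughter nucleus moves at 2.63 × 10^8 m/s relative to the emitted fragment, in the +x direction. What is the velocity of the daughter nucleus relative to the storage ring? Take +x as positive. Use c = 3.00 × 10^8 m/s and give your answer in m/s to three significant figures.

+2.99 × 10^8 m/s

Apply u = (u' + v)/(1 + u'v/c²) successively, working outward toward the storage ring.
(Dividing each given speed by c = 3.00 × 10^8 m/s to work in units of c.)
Start: velocity of the ion relative to the storage ring = 0.9800c.
Compose with the emitted fragment (u' = -0.490 in the ion frame): u_1 = (-0.490 + 0.980) / (1 + (-0.490)·0.980) = 0.4900/0.5198 = 0.9427.
Compose with the daughter nucleus (u' = 0.877 in the emitted fragment frame): u_2 = (0.877 + 0.943) / (1 + 0.877·0.943) = 1.8193/1.8264 = 0.9961.
So u = 0.9961 × 3.00 × 10^8 m/s.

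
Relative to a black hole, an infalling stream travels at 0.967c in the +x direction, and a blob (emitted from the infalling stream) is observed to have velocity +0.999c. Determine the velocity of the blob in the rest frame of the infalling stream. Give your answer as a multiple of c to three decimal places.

Invert the composition law: u' = (u − v)/(1 − uv/c²).
u' = (0.999 − 0.967) / (1 − (0.999)(0.967)) = 0.0320/0.0340 = 0.9421.

+0.942c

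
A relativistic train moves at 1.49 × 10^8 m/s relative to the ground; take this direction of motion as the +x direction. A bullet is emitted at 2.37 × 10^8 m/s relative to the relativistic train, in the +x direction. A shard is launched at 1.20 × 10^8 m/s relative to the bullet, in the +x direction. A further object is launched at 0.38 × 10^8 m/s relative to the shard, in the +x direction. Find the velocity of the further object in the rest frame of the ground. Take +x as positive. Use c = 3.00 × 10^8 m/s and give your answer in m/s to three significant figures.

2.92 × 10^8 m/s

Apply u = (u' + v)/(1 + u'v/c²) successively, working outward toward the ground.
(Dividing each given speed by c = 3.00 × 10^8 m/s to work in units of c.)
Start: velocity of the relativistic train relative to the ground = 0.4967c.
Compose with the bullet (u' = 0.790 in the relativistic train frame): u_1 = (0.790 + 0.497) / (1 + 0.790·0.497) = 1.2867/1.3924 = 0.9241.
Compose with the shard (u' = 0.400 in the bullet frame): u_2 = (0.400 + 0.924) / (1 + 0.400·0.924) = 1.3241/1.3696 = 0.9667.
Compose with the further object (u' = 0.127 in the shard frame): u_3 = (0.127 + 0.967) / (1 + 0.127·0.967) = 1.0934/1.1225 = 0.9741.
So u = 0.9741 × 3.00 × 10^8 m/s.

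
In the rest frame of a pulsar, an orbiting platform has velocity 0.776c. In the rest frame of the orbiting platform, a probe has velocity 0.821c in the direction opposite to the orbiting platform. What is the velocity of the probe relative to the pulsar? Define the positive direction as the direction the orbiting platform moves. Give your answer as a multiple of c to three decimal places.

-0.124c

With v = 0.776 and u' = -0.821 (in units of c),
u = (u' + v)/(1 + u'v/c²):
u = (-0.821 + 0.776) / (1 + (-0.821)·0.776) = -0.0450/0.3629 = -0.1240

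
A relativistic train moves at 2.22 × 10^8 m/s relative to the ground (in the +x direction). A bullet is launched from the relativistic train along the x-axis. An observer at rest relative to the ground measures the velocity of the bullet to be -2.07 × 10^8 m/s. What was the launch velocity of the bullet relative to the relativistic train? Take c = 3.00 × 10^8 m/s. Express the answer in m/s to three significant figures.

v = 0.740c, u = -0.690c.
Invert the composition law: u' = (u − v)/(1 − uv/c²).
u' = (-0.690 − 0.740) / (1 − (-0.690)(0.740)) = -1.4300/1.5106 = -0.9466.
u' = -0.9466 × 3.00 × 10^8 m/s.

-2.84 × 10^8 m/s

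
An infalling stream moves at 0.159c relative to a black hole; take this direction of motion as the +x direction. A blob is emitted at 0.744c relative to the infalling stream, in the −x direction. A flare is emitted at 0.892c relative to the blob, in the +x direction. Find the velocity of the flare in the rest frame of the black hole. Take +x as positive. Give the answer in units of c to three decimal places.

+0.560c

Apply u = (u' + v)/(1 + u'v/c²) successively, working outward toward the black hole.
Start: velocity of the infalling stream relative to the black hole = 0.1590c.
Compose with the blob (u' = -0.744 in the infalling stream frame): u_1 = (-0.744 + 0.159) / (1 + (-0.744)·0.159) = -0.5850/0.8817 = -0.6635.
Compose with the flare (u' = 0.892 in the blob frame): u_2 = (0.892 + (-0.663)) / (1 + 0.892·(-0.663)) = 0.2285/0.4082 = 0.5598.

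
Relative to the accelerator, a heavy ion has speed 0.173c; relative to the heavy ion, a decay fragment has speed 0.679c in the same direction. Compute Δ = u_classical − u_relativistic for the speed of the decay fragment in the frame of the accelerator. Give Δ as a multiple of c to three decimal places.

Δ = 0.090c

Galilean: u_cl = 0.679 + 0.173 = 0.8520.
Relativistic: u_rel = (0.679 + 0.173) / (1 + 0.679·0.173) = 0.8520/1.1175 = 0.7624.
Δ = 0.8520 − 0.7624 = 0.0896.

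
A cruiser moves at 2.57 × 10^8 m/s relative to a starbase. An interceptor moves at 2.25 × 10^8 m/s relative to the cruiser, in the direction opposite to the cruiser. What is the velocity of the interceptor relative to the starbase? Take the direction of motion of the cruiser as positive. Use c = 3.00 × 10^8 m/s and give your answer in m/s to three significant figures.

+8.95 × 10^7 m/s

In units of c (dividing by 3.00 × 10^8 m/s): v = 0.857, u' = -0.750.
u = (u' + v)/(1 + u'v/c²):
u = (-0.750 + 0.857) / (1 + (-0.750)·0.857) = 0.1067/0.3575 = 0.2984
(Galilean addition would give +0.107c.)
Converting back: u = 0.2984 × 3.00 × 10^8 m/s.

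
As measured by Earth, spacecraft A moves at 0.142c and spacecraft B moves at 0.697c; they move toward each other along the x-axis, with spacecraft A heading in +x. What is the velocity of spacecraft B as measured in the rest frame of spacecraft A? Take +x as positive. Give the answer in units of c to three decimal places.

β_A = 0.142, β_B = -0.697.
Transform to A's frame with the inverse velocity-addition law: u' = (u − v)/(1 − uv/c²), taking u = β_B and v = β_A.
u' = (-0.697 − 0.142) / (1 − (0.142)(-0.697)) = -0.8390/1.0990 = -0.7634.

-0.763c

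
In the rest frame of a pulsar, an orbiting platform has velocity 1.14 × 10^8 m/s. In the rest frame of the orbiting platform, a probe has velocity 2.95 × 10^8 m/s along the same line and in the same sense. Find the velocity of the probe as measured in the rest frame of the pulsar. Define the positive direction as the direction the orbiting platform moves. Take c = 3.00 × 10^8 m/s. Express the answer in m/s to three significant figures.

2.98 × 10^8 m/s

In units of c (dividing by 3.00 × 10^8 m/s): v = 0.380, u' = 0.983.
u = (u' + v)/(1 + u'v/c²):
u = (0.983 + 0.380) / (1 + 0.983·0.380) = 1.3633/1.3737 = 0.9925
Converting back: u = 0.9925 × 3.00 × 10^8 m/s.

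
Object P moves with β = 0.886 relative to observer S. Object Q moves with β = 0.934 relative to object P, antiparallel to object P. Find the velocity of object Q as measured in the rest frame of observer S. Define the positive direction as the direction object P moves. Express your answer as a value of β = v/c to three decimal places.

β = -0.278

With v = 0.886 and u' = -0.934 (in units of c),
u = (u' + v)/(1 + u'v/c²):
u = (-0.934 + 0.886) / (1 + (-0.934)·0.886) = -0.0480/0.1725 = -0.2783
(Galilean addition would give -0.048c.)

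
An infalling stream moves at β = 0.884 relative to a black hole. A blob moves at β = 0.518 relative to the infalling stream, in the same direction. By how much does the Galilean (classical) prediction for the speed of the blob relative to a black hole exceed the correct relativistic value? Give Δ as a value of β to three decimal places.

Galilean: u_cl = 0.518 + 0.884 = 1.4020.
Relativistic: u_rel = (0.518 + 0.884) / (1 + 0.518·0.884) = 1.4020/1.4579 = 0.9616.
Δ = 1.4020 − 0.9616 = 0.4404.
(The classical prediction exceeds c; the relativistic result does not.)

Δ = 0.440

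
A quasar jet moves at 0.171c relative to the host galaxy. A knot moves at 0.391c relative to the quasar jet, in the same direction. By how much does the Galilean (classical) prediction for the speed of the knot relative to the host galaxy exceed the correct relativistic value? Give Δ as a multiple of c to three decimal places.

Galilean: u_cl = 0.391 + 0.171 = 0.5620.
Relativistic: u_rel = (0.391 + 0.171) / (1 + 0.391·0.171) = 0.5620/1.0669 = 0.5268.
Δ = 0.5620 − 0.5268 = 0.0352.

Δ = 0.035c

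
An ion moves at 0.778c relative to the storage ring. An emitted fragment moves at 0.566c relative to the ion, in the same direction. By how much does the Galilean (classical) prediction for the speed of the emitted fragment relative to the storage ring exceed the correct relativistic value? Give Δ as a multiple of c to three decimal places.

Δ = 0.411c

Galilean: u_cl = 0.566 + 0.778 = 1.3440.
Relativistic: u_rel = (0.566 + 0.778) / (1 + 0.566·0.778) = 1.3440/1.4403 = 0.9331.
Δ = 1.3440 − 0.9331 = 0.4109.
(The classical prediction exceeds c; the relativistic result does not.)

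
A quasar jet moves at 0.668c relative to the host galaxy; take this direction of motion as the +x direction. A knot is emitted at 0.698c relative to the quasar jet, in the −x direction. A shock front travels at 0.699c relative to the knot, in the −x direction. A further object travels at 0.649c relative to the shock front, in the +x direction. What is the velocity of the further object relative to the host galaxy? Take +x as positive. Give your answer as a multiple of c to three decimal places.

-0.147c

Apply u = (u' + v)/(1 + u'v/c²) successively, working outward toward the host galaxy.
Start: velocity of the quasar jet relative to the host galaxy = 0.6680c.
Compose with the knot (u' = -0.698 in the quasar jet frame): u_1 = (-0.698 + 0.668) / (1 + (-0.698)·0.668) = -0.0300/0.5337 = -0.0562.
Compose with the shock front (u' = -0.699 in the knot frame): u_2 = (-0.699 + (-0.056)) / (1 + (-0.699)·(-0.056)) = -0.7552/1.0393 = -0.7267.
Compose with the further object (u' = 0.649 in the shock front frame): u_3 = (0.649 + (-0.727)) / (1 + 0.649·(-0.727)) = -0.0777/0.5284 = -0.1470.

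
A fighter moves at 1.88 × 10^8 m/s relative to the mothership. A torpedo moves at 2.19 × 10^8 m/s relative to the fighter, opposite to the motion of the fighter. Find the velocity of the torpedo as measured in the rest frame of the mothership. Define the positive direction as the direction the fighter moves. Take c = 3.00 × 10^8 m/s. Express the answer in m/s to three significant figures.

In units of c (dividing by 3.00 × 10^8 m/s): v = 0.627, u' = -0.730.
u = (u' + v)/(1 + u'v/c²):
u = (-0.730 + 0.627) / (1 + (-0.730)·0.627) = -0.1033/0.5425 = -0.1905
(Galilean addition would give -0.103c.)
Converting back: u = -0.1905 × 3.00 × 10^8 m/s.

-5.71 × 10^7 m/s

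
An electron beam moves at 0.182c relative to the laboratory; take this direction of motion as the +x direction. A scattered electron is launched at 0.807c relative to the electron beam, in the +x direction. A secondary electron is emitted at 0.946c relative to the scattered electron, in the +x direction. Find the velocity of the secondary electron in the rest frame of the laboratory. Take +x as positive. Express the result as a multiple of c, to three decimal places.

0.996c

Apply u = (u' + v)/(1 + u'v/c²) successively, working outward toward the laboratory.
Start: velocity of the electron beam relative to the laboratory = 0.1820c.
Compose with the scattered electron (u' = 0.807 in the electron beam frame): u_1 = (0.807 + 0.182) / (1 + 0.807·0.182) = 0.9890/1.1469 = 0.8623.
Compose with the secondary electron (u' = 0.946 in the scattered electron frame): u_2 = (0.946 + 0.862) / (1 + 0.946·0.862) = 1.8083/1.8158 = 0.9959.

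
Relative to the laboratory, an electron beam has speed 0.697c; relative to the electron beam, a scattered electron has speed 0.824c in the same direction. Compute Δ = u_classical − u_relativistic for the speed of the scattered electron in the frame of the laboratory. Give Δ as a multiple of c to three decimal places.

Galilean: u_cl = 0.824 + 0.697 = 1.5210.
Relativistic: u_rel = (0.824 + 0.697) / (1 + 0.824·0.697) = 1.5210/1.5743 = 0.9661.
Δ = 1.5210 − 0.9661 = 0.5549.
(The classical prediction exceeds c; the relativistic result does not.)

Δ = 0.555c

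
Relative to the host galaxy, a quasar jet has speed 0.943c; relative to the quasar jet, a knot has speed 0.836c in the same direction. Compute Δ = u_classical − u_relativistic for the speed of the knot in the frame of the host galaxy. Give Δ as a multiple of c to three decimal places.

Galilean: u_cl = 0.836 + 0.943 = 1.7790.
Relativistic: u_rel = (0.836 + 0.943) / (1 + 0.836·0.943) = 1.7790/1.7883 = 0.9948.
Δ = 1.7790 − 0.9948 = 0.7842.
(The classical prediction exceeds c; the relativistic result does not.)

Δ = 0.784c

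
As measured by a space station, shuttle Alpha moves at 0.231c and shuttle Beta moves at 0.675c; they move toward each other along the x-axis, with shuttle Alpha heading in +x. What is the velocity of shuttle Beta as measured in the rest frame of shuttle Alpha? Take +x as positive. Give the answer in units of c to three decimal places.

β_A = 0.231, β_B = -0.675.
Transform to A's frame with the inverse velocity-addition law: u' = (u − v)/(1 − uv/c²), taking u = β_B and v = β_A.
u' = (-0.675 − 0.231) / (1 − (0.231)(-0.675)) = -0.9060/1.1559 = -0.7838.

-0.784c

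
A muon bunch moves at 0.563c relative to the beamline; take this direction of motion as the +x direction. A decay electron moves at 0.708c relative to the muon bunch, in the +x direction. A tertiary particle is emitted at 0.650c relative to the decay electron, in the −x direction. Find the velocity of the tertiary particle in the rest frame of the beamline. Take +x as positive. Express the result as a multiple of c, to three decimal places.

Apply u = (u' + v)/(1 + u'v/c²) successively, working outward toward the beamline.
Start: velocity of the muon bunch relative to the beamline = 0.5630c.
Compose with the decay electron (u' = 0.708 in the muon bunch frame): u_1 = (0.708 + 0.563) / (1 + 0.708·0.563) = 1.2710/1.3986 = 0.9088.
Compose with the tertiary particle (u' = -0.650 in the decay electron frame): u_2 = (-0.650 + 0.909) / (1 + (-0.650)·0.909) = 0.2588/0.4093 = 0.6322.

+0.632c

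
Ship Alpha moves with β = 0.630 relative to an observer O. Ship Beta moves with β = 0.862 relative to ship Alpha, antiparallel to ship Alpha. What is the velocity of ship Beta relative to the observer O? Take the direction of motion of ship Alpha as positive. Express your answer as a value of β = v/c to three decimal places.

β = -0.508

With v = 0.630 and u' = -0.862 (in units of c),
u = (u' + v)/(1 + u'v/c²):
u = (-0.862 + 0.630) / (1 + (-0.862)·0.630) = -0.2320/0.4569 = -0.5077
(Galilean addition would give -0.232c.)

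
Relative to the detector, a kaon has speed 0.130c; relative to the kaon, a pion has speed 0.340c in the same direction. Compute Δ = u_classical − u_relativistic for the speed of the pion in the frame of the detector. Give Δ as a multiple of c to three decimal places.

Galilean: u_cl = 0.340 + 0.130 = 0.4700.
Relativistic: u_rel = (0.340 + 0.130) / (1 + 0.340·0.130) = 0.4700/1.0442 = 0.4501.
Δ = 0.4700 − 0.4501 = 0.0199.

Δ = 0.020c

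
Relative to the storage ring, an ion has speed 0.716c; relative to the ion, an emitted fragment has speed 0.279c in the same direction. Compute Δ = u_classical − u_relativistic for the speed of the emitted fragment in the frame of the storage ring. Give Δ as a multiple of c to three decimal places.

Δ = 0.166c

Galilean: u_cl = 0.279 + 0.716 = 0.9950.
Relativistic: u_rel = (0.279 + 0.716) / (1 + 0.279·0.716) = 0.9950/1.1998 = 0.8293.
Δ = 0.9950 − 0.8293 = 0.1657.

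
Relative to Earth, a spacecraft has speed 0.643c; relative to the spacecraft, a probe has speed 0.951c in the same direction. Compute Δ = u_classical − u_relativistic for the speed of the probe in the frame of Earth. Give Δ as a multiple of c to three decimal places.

Galilean: u_cl = 0.951 + 0.643 = 1.5940.
Relativistic: u_rel = (0.951 + 0.643) / (1 + 0.951·0.643) = 1.5940/1.6115 = 0.9891.
Δ = 1.5940 − 0.9891 = 0.6049.
(The classical prediction exceeds c; the relativistic result does not.)

Δ = 0.605c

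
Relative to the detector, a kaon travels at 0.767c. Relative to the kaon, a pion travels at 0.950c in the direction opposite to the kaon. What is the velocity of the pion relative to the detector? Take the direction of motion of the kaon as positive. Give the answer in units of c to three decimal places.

-0.674c

With v = 0.767 and u' = -0.950 (in units of c),
u = (u' + v)/(1 + u'v/c²):
u = (-0.950 + 0.767) / (1 + (-0.950)·0.767) = -0.1830/0.2713 = -0.6744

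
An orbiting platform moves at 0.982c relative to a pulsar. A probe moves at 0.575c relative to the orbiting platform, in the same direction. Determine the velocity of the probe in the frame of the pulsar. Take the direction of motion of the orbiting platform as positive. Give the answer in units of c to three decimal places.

With v = 0.982 and u' = 0.575 (in units of c),
u = (u' + v)/(1 + u'v/c²):
u = (0.575 + 0.982) / (1 + 0.575·0.982) = 1.5570/1.5647 = 0.9951
(Galilean addition would give +1.557c, exceeding c.)

0.995c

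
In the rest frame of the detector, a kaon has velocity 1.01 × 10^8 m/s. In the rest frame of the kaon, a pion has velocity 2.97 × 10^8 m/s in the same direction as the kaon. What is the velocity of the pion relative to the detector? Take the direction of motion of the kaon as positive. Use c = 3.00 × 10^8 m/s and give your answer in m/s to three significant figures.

In units of c (dividing by 3.00 × 10^8 m/s): v = 0.337, u' = 0.990.
u = (u' + v)/(1 + u'v/c²):
u = (0.990 + 0.337) / (1 + 0.990·0.337) = 1.3267/1.3333 = 0.9950
(Galilean addition would give +1.327c, exceeding c.)
Converting back: u = 0.9950 × 3.00 × 10^8 m/s.

2.99 × 10^8 m/s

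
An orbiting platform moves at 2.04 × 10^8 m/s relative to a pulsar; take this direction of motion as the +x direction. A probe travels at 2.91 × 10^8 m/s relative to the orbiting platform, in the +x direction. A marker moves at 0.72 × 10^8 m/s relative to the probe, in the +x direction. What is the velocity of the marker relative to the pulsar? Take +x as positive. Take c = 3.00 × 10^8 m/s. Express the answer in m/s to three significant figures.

2.99 × 10^8 m/s

Apply u = (u' + v)/(1 + u'v/c²) successively, working outward toward the pulsar.
(Dividing each given speed by c = 3.00 × 10^8 m/s to work in units of c.)
Start: velocity of the orbiting platform relative to the pulsar = 0.6800c.
Compose with the probe (u' = 0.970 in the orbiting platform frame): u_1 = (0.970 + 0.680) / (1 + 0.970·0.680) = 1.6500/1.6596 = 0.9942.
Compose with the marker (u' = 0.240 in the probe frame): u_2 = (0.240 + 0.994) / (1 + 0.240·0.994) = 1.2342/1.2386 = 0.9965.
So u = 0.9965 × 3.00 × 10^8 m/s.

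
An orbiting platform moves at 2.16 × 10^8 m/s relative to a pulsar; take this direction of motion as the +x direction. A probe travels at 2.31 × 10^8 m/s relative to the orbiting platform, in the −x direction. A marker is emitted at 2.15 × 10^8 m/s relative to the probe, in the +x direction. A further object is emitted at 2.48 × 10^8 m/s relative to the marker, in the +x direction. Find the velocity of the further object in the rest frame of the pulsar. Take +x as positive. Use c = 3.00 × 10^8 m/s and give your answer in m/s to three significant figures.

+2.88 × 10^8 m/s

Apply u = (u' + v)/(1 + u'v/c²) successively, working outward toward the pulsar.
(Dividing each given speed by c = 3.00 × 10^8 m/s to work in units of c.)
Start: velocity of the orbiting platform relative to the pulsar = 0.7200c.
Compose with the probe (u' = -0.770 in the orbiting platform frame): u_1 = (-0.770 + 0.720) / (1 + (-0.770)·0.720) = -0.0500/0.4456 = -0.1122.
Compose with the marker (u' = 0.717 in the probe frame): u_2 = (0.717 + (-0.112)) / (1 + 0.717·(-0.112)) = 0.6045/0.9196 = 0.6573.
Compose with the further object (u' = 0.827 in the marker frame): u_3 = (0.827 + 0.657) / (1 + 0.827·0.657) = 1.4840/1.5434 = 0.9615.
So u = 0.9615 × 3.00 × 10^8 m/s.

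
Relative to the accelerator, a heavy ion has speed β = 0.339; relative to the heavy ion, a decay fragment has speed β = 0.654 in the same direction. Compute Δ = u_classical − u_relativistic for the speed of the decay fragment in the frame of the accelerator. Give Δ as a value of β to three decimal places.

Δ = 0.180

Galilean: u_cl = 0.654 + 0.339 = 0.9930.
Relativistic: u_rel = (0.654 + 0.339) / (1 + 0.654·0.339) = 0.9930/1.2217 = 0.8128.
Δ = 0.9930 − 0.8128 = 0.1802.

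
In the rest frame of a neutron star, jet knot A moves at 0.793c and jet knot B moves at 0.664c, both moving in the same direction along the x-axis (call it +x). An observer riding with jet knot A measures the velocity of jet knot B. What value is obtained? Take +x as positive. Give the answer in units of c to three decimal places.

β_A = 0.793, β_B = 0.664.
Transform to A's frame with the inverse velocity-addition law: u' = (u − v)/(1 − uv/c²), taking u = β_B and v = β_A.
u' = (0.664 − 0.793) / (1 − (0.793)(0.664)) = -0.1290/0.4734 = -0.2725.

-0.272c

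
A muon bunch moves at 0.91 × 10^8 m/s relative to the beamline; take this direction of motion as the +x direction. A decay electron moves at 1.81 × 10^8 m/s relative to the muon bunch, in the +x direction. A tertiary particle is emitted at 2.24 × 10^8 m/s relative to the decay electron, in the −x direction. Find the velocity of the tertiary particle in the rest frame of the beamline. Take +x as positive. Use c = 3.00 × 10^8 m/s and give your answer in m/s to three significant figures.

+1.38 × 10^7 m/s

Apply u = (u' + v)/(1 + u'v/c²) successively, working outward toward the beamline.
(Dividing each given speed by c = 3.00 × 10^8 m/s to work in units of c.)
Start: velocity of the muon bunch relative to the beamline = 0.3033c.
Compose with the decay electron (u' = 0.603 in the muon bunch frame): u_1 = (0.603 + 0.303) / (1 + 0.603·0.303) = 0.9067/1.1830 = 0.7664.
Compose with the tertiary particle (u' = -0.747 in the decay electron frame): u_2 = (-0.747 + 0.766) / (1 + (-0.747)·0.766) = 0.0197/0.4278 = 0.0461.
So u = 0.0461 × 3.00 × 10^8 m/s.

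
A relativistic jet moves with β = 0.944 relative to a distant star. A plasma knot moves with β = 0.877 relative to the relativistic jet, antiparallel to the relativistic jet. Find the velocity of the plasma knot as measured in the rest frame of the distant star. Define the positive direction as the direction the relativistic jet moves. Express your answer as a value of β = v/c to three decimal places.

β = +0.389

With v = 0.944 and u' = -0.877 (in units of c),
u = (u' + v)/(1 + u'v/c²):
u = (-0.877 + 0.944) / (1 + (-0.877)·0.944) = 0.0670/0.1721 = 0.3893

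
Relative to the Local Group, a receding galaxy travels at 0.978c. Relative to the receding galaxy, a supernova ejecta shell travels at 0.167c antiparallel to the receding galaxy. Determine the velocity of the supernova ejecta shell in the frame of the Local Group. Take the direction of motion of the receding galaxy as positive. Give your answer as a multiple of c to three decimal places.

With v = 0.978 and u' = -0.167 (in units of c),
u = (u' + v)/(1 + u'v/c²):
u = (-0.167 + 0.978) / (1 + (-0.167)·0.978) = 0.8110/0.8367 = 0.9693

+0.969c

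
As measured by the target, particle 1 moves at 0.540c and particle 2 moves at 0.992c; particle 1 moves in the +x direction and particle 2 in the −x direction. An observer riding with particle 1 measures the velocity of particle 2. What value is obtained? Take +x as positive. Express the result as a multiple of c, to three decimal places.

β_A = 0.540, β_B = -0.992.
Transform to A's frame with the inverse velocity-addition law: u' = (u − v)/(1 − uv/c²), taking u = β_B and v = β_A.
u' = (-0.992 − 0.540) / (1 − (0.540)(-0.992)) = -1.5320/1.5357 = -0.9976.

-0.998c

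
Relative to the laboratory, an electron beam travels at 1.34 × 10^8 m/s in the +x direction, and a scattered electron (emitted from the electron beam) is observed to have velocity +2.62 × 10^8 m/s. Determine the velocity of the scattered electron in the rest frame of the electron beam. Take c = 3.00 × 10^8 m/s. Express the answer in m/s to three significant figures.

+2.10 × 10^8 m/s

v = 0.447c, u = 0.873c.
Invert the composition law: u' = (u − v)/(1 − uv/c²).
u' = (0.873 − 0.447) / (1 − (0.873)(0.447)) = 0.4267/0.6099 = 0.6996.
u' = 0.6996 × 3.00 × 10^8 m/s.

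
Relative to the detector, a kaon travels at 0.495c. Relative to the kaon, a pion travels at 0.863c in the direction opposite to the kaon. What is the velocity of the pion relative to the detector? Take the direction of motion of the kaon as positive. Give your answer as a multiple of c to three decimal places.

With v = 0.495 and u' = -0.863 (in units of c),
u = (u' + v)/(1 + u'v/c²):
u = (-0.863 + 0.495) / (1 + (-0.863)·0.495) = -0.3680/0.5728 = -0.6424

-0.642c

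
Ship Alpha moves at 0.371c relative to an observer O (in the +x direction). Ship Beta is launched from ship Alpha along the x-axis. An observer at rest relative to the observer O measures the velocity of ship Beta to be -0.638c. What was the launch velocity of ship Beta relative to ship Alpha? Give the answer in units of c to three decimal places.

Invert the composition law: u' = (u − v)/(1 − uv/c²).
u' = (-0.638 − 0.371) / (1 − (-0.638)(0.371)) = -1.0090/1.2367 = -0.8159.

-0.816c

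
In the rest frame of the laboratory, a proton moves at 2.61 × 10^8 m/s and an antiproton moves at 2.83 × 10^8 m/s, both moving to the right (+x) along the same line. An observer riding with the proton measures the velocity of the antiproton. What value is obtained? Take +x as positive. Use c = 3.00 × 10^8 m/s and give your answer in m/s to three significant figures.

β_A = 0.870, β_B = 0.943 (dividing each by c = 3.00 × 10^8 m/s).
Transform to A's frame with the inverse velocity-addition law: u' = (u − v)/(1 − uv/c²), taking u = β_B and v = β_A.
u' = (0.943 − 0.870) / (1 − (0.870)(0.943)) = 0.0733/0.1793 = 0.4090.
u' = 0.4090 × 3.00 × 10^8 m/s.

+1.23 × 10^8 m/s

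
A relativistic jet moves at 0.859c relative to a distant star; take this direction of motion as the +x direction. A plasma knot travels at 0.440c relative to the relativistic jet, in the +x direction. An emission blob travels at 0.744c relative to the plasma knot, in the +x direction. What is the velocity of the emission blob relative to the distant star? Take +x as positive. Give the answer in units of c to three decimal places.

Apply u = (u' + v)/(1 + u'v/c²) successively, working outward toward the distant star.
Start: velocity of the relativistic jet relative to the distant star = 0.8590c.
Compose with the plasma knot (u' = 0.440 in the relativistic jet frame): u_1 = (0.440 + 0.859) / (1 + 0.440·0.859) = 1.2990/1.3780 = 0.9427.
Compose with the emission blob (u' = 0.744 in the plasma knot frame): u_2 = (0.744 + 0.943) / (1 + 0.744·0.943) = 1.6867/1.7014 = 0.9914.

0.991c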